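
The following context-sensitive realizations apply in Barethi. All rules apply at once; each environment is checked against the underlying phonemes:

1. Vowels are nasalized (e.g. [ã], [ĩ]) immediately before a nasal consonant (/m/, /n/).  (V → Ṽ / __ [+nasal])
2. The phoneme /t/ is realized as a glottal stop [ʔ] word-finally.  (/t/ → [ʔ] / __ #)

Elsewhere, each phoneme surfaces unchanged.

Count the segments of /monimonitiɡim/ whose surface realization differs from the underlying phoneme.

Segments that undergo a rule: /o/ → [õ] (rule 1); /i/ → [ĩ] (rule 1); /o/ → [õ] (rule 1); /i/ → [ĩ] (rule 1).
All other segments surface unchanged.

4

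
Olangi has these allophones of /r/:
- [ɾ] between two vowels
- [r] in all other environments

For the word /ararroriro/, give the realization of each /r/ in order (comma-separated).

[ɾ], [r], [r], [ɾ], [ɾ]

Occurrence 1 (position 2): between two vowels → [ɾ].
Occurrence 2 (position 4): no conditioning environment matches → elsewhere allophone [r].
Occurrence 3 (position 5): no conditioning environment matches → elsewhere allophone [r].
Occurrence 4 (position 7): between two vowels → [ɾ].
Occurrence 5 (position 9): between two vowels → [ɾ].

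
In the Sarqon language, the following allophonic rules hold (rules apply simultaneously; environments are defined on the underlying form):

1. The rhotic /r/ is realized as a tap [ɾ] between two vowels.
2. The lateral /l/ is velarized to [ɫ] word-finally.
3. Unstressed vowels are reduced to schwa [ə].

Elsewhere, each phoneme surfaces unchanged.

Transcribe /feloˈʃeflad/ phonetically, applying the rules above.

[fələˈʃefləd]

/f/ (word-initial): no rule targets it → [f].
/e/ (between /f/ and /l/) occurs in an unstressed syllable → [ə] by rule 3.
/l/ (between /e/ and /o/): rule 2 targets it, but not word-finally → unchanged [l].
/o/ (between /l/ and /ʃ/) occurs in an unstressed syllable → [ə] by rule 3.
/ʃ/ (between /o/ and /e/): no rule targets it → [ʃ].
/e/ (between /ʃ/ and /f/) is in the target of rule 3 but the environment (in an unstressed syllable) is not met → [e].
/f/ (between /e/ and /l/): no rule targets it → [f].
/l/ (between /f/ and /a/) is in the target of rule 2 but the environment (word-finally) is not met → [l].
/a/ (between /l/ and /d/): in an unstressed syllable, so rule 3 applies → [ə].
/d/ stays [d].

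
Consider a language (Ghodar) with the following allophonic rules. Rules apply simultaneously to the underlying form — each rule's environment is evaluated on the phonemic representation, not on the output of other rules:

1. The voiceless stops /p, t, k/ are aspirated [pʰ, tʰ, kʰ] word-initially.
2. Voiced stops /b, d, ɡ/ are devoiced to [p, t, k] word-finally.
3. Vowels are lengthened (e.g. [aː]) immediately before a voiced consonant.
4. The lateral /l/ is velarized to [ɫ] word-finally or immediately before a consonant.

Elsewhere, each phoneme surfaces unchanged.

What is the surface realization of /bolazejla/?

[boːlaːzeːjla]

/b/ (word-initial): rule 2 targets it, but not word-finally → unchanged [b].
/o/ meets the environment for rule 3 (before a voiced consonant) → [oː].
/l/ (between /o/ and /a/) is in the target of rule 4 but the environment (word-finally or immediately before a consonant) is not met → [l].
/a/ — between /l/ and /z/, before a voiced consonant — surfaces as [aː] (rule 3).
/z/ (between /a/ and /e/) is unaffected → [z].
/e/ (between /z/ and /j/): before a voiced consonant, so rule 3 applies → [eː].
/j/ (between /e/ and /l/): no rule targets it → [j].
/l/ (between /j/ and /a/) fails the environment for rule 4, so it stays [l].
/a/ (word-final) fails the environment for rule 3, so it stays [a].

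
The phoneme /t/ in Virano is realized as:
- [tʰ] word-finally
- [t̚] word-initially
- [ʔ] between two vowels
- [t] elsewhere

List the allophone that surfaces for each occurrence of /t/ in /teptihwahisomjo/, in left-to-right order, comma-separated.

Occurrence 1 (position 1): word-initially → [t̚].
Occurrence 2 (position 4): no conditioning environment matches → elsewhere allophone [t].

[t̚], [t]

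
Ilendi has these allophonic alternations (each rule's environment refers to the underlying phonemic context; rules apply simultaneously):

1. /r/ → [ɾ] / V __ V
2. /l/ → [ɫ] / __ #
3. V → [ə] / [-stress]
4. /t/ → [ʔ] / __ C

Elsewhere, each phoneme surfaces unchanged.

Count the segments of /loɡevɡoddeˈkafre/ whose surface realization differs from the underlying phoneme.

Segments that undergo a rule: /o/ → [ə] (rule 3); /e/ → [ə] (rule 3); /o/ → [ə] (rule 3); /e/ → [ə] (rule 3); /e/ → [ə] (rule 3).
All other segments surface unchanged.

5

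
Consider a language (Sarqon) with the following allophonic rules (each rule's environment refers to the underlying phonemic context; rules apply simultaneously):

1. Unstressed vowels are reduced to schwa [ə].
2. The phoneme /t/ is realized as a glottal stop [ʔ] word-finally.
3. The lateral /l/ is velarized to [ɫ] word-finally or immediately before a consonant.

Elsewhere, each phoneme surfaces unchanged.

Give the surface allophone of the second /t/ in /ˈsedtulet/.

[ʔ]

/t/ meets the environment for rule 2 (word-finally) → [ʔ].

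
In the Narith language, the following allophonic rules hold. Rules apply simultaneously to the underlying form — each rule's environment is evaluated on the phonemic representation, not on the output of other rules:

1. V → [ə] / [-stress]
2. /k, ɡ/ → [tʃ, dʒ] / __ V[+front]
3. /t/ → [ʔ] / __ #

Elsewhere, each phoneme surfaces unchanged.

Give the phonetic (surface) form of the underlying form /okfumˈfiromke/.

[əkfəmˈfirəmtʃə]

/o/ meets the environment for rule 1 (in an unstressed syllable) → [ə].
/k/ (between /o/ and /f/) is in the target of rule 2 but the environment (before a front vowel) is not met → [k].
/u/ (between /f/ and /m/) occurs in an unstressed syllable → [ə] by rule 1.
/i/ (between /f/ and /r/): rule 1 targets it, but not in an unstressed syllable → unchanged [i].
/o/ meets the environment for rule 1 (in an unstressed syllable) → [ə].
/k/ (between /m/ and /e/): before a front vowel, so rule 2 applies → [tʃ].
/e/ — word-final, in an unstressed syllable — surfaces as [ə] (rule 1).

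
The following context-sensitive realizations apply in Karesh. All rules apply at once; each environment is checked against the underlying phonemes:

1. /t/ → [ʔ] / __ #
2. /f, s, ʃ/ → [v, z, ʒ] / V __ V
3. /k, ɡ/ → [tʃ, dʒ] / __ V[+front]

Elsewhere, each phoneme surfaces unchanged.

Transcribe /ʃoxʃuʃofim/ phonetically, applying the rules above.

[ʃoxʃuʒovim]

/ʃ/ (word-initial) is in the target of rule 2 but the environment (between two vowels) is not met → [ʃ].
/ʃ/ — between /x/ and /u/; rule 2 does not apply here → [ʃ].
/ʃ/ meets the environment for rule 2 (between two vowels) → [ʒ].
/f/ — between /o/ and /i/, between two vowels — surfaces as [v] (rule 2).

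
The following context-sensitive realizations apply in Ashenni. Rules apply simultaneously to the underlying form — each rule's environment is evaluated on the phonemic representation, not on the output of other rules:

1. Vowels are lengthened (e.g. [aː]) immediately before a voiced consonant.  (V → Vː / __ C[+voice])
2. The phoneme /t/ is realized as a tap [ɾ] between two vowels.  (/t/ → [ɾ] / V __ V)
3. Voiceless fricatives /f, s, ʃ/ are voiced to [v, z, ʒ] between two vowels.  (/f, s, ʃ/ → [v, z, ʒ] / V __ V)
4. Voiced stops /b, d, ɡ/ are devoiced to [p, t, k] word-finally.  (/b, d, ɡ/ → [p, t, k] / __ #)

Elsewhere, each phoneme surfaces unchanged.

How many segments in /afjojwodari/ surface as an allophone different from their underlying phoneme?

Segments that undergo a rule: /o/ → [oː] (rule 1); /o/ → [oː] (rule 1); /a/ → [aː] (rule 1).
All other segments surface unchanged.

3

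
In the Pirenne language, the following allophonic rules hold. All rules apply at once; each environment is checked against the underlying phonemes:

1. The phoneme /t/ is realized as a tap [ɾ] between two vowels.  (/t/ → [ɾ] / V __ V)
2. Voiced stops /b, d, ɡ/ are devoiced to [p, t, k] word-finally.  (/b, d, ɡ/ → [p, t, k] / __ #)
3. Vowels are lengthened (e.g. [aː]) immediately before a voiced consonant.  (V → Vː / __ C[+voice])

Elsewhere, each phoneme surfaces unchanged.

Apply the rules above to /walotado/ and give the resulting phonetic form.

/w/ — not in any rule's target class → [w].
/a/ (between /w/ and /l/) occurs before a voiced consonant → [aː] by rule 3.
/l/ — not in any rule's target class → [l].
/o/ — between /l/ and /t/; rule 3 does not apply here → [o].
/t/ — between /o/ and /a/, between two vowels — surfaces as [ɾ] (rule 1).
Rule 3 applies to /a/ (between /t/ and /d/: before a voiced consonant) → [aː].
/d/ (between /a/ and /o/) is in the target of rule 2 but the environment (word-finally) is not met → [d].
/o/ (word-final): rule 3 targets it, but not before a voiced consonant → unchanged [o].

[waːloɾaːdo]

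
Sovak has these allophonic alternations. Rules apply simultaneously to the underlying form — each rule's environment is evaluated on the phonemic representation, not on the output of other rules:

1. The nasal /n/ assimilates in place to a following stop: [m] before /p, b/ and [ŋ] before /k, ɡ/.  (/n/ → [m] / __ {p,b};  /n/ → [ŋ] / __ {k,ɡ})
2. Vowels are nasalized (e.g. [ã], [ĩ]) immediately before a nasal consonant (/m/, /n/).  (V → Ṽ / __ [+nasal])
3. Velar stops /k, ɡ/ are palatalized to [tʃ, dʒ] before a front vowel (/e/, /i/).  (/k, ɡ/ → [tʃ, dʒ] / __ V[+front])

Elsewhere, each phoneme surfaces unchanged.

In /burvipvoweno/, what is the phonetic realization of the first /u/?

[u]

/u/ — between /b/ and /r/; rule 2 does not apply here → [u].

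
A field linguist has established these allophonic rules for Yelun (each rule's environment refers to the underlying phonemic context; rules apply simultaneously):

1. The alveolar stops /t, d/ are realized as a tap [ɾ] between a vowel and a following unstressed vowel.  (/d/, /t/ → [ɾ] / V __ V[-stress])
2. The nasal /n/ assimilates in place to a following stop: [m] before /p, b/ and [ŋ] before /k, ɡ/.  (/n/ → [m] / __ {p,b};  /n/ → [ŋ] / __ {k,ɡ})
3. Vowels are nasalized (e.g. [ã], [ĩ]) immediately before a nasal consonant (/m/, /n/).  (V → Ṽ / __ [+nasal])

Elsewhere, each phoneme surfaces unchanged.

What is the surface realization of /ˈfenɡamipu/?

[ˈfẽŋɡãmipu]

/e/ meets the environment for rule 3 (before a nasal consonant) → [ẽ].
/n/ meets the environment for rule 2 (before a labial or velar stop) → [ŋ].
/a/ (between /ɡ/ and /m/): before a nasal consonant, so rule 3 applies → [ã].
/i/ (between /m/ and /p/) fails the environment for rule 3, so it stays [i].
/u/ — word-final; rule 3 does not apply here → [u].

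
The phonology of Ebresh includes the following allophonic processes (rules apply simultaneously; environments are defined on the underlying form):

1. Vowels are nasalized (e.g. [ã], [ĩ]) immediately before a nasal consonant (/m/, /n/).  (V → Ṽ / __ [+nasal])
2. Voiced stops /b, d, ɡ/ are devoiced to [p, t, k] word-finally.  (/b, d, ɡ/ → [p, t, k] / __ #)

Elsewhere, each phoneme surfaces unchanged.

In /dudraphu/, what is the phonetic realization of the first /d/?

/d/ (word-initial) fails the environment for rule 2, so it stays [d].

[d]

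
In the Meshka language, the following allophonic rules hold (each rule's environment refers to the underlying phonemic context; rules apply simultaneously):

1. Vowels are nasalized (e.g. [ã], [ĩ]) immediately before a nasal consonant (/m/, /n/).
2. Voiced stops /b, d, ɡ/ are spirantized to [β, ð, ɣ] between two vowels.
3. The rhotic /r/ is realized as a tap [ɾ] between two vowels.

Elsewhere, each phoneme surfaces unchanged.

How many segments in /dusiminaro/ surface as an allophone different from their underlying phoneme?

3

Segments that undergo a rule: /i/ → [ĩ] (rule 1); /i/ → [ĩ] (rule 1); /r/ → [ɾ] (rule 3).
All other segments surface unchanged.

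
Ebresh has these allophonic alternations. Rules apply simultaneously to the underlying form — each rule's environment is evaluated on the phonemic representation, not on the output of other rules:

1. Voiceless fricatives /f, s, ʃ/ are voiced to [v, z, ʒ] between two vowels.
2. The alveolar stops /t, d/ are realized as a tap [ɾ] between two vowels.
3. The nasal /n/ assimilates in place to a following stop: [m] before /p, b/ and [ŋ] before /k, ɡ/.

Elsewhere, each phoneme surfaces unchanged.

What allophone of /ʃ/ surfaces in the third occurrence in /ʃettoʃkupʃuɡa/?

/ʃ/ (between /p/ and /u/) is in the target of rule 1 but the environment (between two vowels) is not met → [ʃ].

[ʃ]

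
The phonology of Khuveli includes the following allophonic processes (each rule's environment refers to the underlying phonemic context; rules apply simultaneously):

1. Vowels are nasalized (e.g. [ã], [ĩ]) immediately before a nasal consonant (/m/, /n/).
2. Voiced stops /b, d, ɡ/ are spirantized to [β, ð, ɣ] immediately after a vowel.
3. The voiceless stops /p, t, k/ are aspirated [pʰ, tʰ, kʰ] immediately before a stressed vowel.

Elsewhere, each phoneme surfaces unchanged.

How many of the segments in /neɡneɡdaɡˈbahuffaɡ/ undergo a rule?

Segments that undergo a rule: /ɡ/ → [ɣ] (rule 2); /ɡ/ → [ɣ] (rule 2); /ɡ/ → [ɣ] (rule 2); /ɡ/ → [ɣ] (rule 2).
All other segments surface unchanged.

4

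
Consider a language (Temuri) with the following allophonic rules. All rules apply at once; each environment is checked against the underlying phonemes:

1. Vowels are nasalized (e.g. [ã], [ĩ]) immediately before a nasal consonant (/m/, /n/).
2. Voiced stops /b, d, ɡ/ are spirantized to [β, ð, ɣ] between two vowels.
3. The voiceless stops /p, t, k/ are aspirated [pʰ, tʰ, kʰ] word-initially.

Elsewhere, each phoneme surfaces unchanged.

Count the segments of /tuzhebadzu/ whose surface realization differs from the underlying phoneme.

Segments that undergo a rule: /t/ → [tʰ] (rule 3); /b/ → [β] (rule 2).
All other segments surface unchanged.

2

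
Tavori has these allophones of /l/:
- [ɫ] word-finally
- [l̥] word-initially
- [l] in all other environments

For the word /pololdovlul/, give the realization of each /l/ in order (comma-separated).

[l], [l], [l], [ɫ]

Occurrence 1 (position 3): no conditioning environment matches → elsewhere allophone [l].
Occurrence 2 (position 5): no conditioning environment matches → elsewhere allophone [l].
Occurrence 3 (position 9): no conditioning environment matches → elsewhere allophone [l].
Occurrence 4 (position 11): word-finally → [ɫ].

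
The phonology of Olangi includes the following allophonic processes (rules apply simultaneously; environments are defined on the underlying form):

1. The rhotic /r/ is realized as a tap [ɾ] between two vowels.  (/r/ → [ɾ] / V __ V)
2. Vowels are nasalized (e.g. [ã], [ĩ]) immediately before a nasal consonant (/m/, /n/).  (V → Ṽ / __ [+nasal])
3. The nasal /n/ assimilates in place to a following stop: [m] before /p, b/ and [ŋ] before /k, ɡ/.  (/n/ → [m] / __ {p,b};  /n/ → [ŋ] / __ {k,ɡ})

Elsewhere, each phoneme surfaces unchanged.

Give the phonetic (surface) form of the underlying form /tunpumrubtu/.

/u/ (between /t/ and /n/) occurs before a nasal consonant → [ũ] by rule 2.
/n/ (between /u/ and /p/) occurs before a labial or velar stop → [m] by rule 3.
/u/ (between /p/ and /m/) occurs before a nasal consonant → [ũ] by rule 2.
/r/ (between /m/ and /u/): rule 1 targets it, but not between two vowels → unchanged [r].
/u/ (between /r/ and /b/): rule 2 targets it, but not before a nasal consonant → unchanged [u].
/u/ — word-final; rule 2 does not apply here → [u].

[tũmpũmrubtu]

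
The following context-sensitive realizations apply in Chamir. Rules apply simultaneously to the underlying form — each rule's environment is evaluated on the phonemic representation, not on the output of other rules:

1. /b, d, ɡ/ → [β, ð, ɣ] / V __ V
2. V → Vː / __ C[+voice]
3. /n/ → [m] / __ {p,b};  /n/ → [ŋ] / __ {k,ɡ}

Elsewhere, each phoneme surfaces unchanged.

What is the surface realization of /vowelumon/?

[voːweːluːmoːn]

/v/ stays [v].
Rule 2 applies to /o/ (between /v/ and /w/: before a voiced consonant) → [oː].
/w/ stays [w].
/e/ — between /w/ and /l/, before a voiced consonant — surfaces as [eː] (rule 2).
/l/ — not in any rule's target class → [l].
/u/ (between /l/ and /m/) occurs before a voiced consonant → [uː] by rule 2.
/m/ (between /u/ and /o/) is unaffected → [m].
/o/ (between /m/ and /n/): before a voiced consonant, so rule 2 applies → [oː].
/n/ (word-final): rule 3 targets it, but not before a labial or velar stop → unchanged [n].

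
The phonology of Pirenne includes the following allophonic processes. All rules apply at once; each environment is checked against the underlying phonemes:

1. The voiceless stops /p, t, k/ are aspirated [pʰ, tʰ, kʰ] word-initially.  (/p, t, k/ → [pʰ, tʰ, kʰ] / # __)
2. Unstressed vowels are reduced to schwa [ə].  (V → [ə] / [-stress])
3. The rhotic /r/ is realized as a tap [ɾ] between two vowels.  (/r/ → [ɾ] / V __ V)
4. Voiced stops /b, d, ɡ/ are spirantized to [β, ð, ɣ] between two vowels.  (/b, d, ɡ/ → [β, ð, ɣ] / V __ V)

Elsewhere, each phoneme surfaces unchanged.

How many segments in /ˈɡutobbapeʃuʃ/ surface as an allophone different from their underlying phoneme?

Segments that undergo a rule: /o/ → [ə] (rule 2); /a/ → [ə] (rule 2); /e/ → [ə] (rule 2); /u/ → [ə] (rule 2).
All other segments surface unchanged.

4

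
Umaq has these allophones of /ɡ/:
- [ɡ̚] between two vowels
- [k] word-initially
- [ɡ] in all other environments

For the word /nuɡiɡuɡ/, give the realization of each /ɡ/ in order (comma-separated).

Occurrence 1 (position 3): between two vowels → [ɡ̚].
Occurrence 2 (position 5): between two vowels → [ɡ̚].
Occurrence 3 (position 7): no conditioning environment matches → elsewhere allophone [ɡ].

[ɡ̚], [ɡ̚], [ɡ]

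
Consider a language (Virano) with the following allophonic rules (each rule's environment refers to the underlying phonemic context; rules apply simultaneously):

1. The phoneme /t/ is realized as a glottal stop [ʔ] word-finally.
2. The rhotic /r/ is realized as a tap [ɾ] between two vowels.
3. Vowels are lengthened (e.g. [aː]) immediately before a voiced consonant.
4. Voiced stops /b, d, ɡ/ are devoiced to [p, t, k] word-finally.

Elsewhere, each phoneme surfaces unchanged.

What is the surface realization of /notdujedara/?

[notduːjeːdaːɾa]

/o/ (between /n/ and /t/): rule 3 targets it, but not before a voiced consonant → unchanged [o].
/t/ — between /o/ and /d/; rule 1 does not apply here → [t].
/d/ (between /t/ and /u/): rule 4 targets it, but not word-finally → unchanged [d].
/u/ meets the environment for rule 3 (before a voiced consonant) → [uː].
Rule 3 applies to /e/ (between /j/ and /d/: before a voiced consonant) → [eː].
/d/ (between /e/ and /a/) fails the environment for rule 4, so it stays [d].
/a/ (between /d/ and /r/) occurs before a voiced consonant → [aː] by rule 3.
Rule 2 applies to /r/ (between /a/ and /a/: between two vowels) → [ɾ].
/a/ (word-final) fails the environment for rule 3, so it stays [a].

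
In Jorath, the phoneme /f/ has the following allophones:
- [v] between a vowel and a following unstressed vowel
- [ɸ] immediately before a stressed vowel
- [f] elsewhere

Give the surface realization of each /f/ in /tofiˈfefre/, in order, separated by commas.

Occurrence 1 (position 3): between a vowel and a following unstressed vowel → [v].
Occurrence 2 (position 5): immediately before a stressed vowel → [ɸ].
Occurrence 3 (position 7): no conditioning environment matches → elsewhere allophone [f].

[v], [ɸ], [f]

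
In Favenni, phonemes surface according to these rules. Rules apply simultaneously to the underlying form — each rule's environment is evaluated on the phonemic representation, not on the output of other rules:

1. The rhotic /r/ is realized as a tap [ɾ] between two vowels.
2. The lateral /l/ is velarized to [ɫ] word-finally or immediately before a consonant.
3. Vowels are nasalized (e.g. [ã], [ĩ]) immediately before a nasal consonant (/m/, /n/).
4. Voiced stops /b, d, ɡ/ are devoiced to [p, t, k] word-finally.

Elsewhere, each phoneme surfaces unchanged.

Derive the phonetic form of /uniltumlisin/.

[ũniɫtũmlisĩn]

Rule 3 applies to /u/ (word-initial: before a nasal consonant) → [ũ].
/n/ stays [n].
/i/ (between /n/ and /l/): rule 3 targets it, but not before a nasal consonant → unchanged [i].
/l/ meets the environment for rule 2 (word-finally or immediately before a consonant) → [ɫ].
/t/ stays [t].
/u/ (between /t/ and /m/): before a nasal consonant, so rule 3 applies → [ũ].
/m/ (between /u/ and /l/): no rule targets it → [m].
/l/ (between /m/ and /i/) fails the environment for rule 2, so it stays [l].
/i/ — between /l/ and /s/; rule 3 does not apply here → [i].
/s/ — not in any rule's target class → [s].
/i/ (between /s/ and /n/): before a nasal consonant, so rule 3 applies → [ĩ].
/n/ (word-final) is unaffected → [n].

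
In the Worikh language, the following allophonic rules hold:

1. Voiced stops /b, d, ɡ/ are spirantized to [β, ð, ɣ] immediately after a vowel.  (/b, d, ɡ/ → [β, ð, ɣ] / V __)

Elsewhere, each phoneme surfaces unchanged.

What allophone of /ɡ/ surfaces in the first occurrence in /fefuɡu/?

[ɣ]

/ɡ/ meets the environment for rule 1 (immediately after a vowel) → [ɣ].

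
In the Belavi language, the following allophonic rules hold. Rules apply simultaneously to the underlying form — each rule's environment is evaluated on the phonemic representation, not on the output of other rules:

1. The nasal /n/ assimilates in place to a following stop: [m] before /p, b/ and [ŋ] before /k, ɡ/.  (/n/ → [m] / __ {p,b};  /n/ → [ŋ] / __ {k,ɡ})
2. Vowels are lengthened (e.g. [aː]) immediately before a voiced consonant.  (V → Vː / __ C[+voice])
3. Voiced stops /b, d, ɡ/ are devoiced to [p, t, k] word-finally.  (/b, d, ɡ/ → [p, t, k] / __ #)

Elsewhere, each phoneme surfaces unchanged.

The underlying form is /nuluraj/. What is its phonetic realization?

/n/ (word-initial) fails the environment for rule 1, so it stays [n].
/u/ — between /n/ and /l/, before a voiced consonant — surfaces as [uː] (rule 2).
/l/ — not in any rule's target class → [l].
/u/ (between /l/ and /r/) occurs before a voiced consonant → [uː] by rule 2.
/r/ — not in any rule's target class → [r].
/a/ (between /r/ and /j/): before a voiced consonant, so rule 2 applies → [aː].
/j/ (word-final) is unaffected → [j].

[nuːluːraːj]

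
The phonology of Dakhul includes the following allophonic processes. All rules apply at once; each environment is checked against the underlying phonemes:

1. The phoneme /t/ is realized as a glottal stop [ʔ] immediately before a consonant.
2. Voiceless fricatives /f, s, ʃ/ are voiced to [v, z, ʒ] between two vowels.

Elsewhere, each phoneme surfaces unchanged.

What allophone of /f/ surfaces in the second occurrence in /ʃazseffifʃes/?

[f]

/f/ — between /f/ and /i/; rule 2 does not apply here → [f].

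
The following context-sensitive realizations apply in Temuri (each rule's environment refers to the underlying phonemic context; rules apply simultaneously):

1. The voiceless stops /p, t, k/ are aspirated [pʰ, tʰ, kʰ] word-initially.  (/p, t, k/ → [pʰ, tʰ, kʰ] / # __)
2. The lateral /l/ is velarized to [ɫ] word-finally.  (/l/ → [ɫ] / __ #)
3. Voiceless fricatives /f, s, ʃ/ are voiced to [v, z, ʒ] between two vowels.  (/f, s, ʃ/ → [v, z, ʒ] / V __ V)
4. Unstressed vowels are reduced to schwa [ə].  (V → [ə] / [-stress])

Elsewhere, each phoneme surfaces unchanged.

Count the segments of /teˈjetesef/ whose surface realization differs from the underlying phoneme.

5

Segments that undergo a rule: /t/ → [tʰ] (rule 1); /e/ → [ə] (rule 4); /e/ → [ə] (rule 4); /s/ → [z] (rule 3); /e/ → [ə] (rule 4).
All other segments surface unchanged.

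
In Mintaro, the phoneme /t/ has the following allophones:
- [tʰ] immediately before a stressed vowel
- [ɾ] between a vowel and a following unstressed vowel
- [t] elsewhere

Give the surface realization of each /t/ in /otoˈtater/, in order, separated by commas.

Occurrence 1 (position 2): between a vowel and an unstressed vowel → [ɾ].
Occurrence 2 (position 4): immediately before a stressed vowel → [tʰ].
Occurrence 3 (position 6): between a vowel and an unstressed vowel → [ɾ].

[ɾ], [tʰ], [ɾ]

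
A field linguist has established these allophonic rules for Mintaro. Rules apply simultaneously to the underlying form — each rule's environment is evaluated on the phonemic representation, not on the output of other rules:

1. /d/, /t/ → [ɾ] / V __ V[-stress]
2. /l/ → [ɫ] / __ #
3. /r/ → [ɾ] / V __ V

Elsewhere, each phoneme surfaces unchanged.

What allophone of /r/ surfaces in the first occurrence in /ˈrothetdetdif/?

[r]

/r/ (word-initial): rule 3 targets it, but not between two vowels → unchanged [r].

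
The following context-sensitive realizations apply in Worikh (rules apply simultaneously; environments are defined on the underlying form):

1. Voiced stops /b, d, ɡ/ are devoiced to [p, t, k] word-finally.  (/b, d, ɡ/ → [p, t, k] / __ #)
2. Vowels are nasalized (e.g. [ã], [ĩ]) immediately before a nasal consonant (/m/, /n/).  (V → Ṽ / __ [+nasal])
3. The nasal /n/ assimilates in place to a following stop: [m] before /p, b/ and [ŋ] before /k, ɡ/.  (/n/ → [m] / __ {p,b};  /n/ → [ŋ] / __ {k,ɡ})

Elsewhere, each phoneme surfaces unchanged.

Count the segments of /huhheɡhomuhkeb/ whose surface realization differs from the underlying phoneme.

2

Segments that undergo a rule: /o/ → [õ] (rule 2); /b/ → [p] (rule 1).
All other segments surface unchanged.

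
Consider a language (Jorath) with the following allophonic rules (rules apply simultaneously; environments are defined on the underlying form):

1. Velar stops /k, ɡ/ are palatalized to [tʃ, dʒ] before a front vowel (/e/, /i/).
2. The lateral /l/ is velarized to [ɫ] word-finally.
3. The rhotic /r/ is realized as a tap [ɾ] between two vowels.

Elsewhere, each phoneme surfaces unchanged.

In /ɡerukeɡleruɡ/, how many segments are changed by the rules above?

Segments that undergo a rule: /ɡ/ → [dʒ] (rule 1); /r/ → [ɾ] (rule 3); /k/ → [tʃ] (rule 1); /r/ → [ɾ] (rule 3).
All other segments surface unchanged.

4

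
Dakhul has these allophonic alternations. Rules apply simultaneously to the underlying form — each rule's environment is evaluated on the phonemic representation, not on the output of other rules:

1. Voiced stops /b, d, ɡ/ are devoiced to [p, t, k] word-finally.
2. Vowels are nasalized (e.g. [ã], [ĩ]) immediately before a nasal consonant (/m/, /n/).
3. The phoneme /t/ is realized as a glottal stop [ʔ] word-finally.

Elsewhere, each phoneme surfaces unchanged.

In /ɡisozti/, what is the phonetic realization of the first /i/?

/i/ (between /ɡ/ and /s/): rule 2 targets it, but not before a nasal consonant → unchanged [i].

[i]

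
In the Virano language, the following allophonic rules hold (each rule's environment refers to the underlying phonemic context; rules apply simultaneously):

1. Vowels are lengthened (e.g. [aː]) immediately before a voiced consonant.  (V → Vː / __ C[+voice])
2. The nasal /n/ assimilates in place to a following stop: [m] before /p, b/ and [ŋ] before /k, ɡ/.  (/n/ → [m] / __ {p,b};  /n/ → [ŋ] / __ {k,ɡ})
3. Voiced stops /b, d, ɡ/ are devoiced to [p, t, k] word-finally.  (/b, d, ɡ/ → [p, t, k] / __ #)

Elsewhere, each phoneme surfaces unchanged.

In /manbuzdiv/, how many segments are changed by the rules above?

Segments that undergo a rule: /a/ → [aː] (rule 1); /n/ → [m] (rule 2); /u/ → [uː] (rule 1); /i/ → [iː] (rule 1).
All other segments surface unchanged.

4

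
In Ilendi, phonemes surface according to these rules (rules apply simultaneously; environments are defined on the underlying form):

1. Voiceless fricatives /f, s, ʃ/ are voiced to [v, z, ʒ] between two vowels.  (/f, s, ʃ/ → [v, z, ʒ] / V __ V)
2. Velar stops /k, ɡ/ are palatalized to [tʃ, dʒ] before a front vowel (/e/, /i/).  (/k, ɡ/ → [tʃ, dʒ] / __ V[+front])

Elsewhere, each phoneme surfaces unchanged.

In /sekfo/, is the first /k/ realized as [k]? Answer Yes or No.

/k/ (between /e/ and /f/) is in the target of rule 2 but the environment (before a front vowel) is not met → [k].
The actual realization is [k], which matches [k].

Yes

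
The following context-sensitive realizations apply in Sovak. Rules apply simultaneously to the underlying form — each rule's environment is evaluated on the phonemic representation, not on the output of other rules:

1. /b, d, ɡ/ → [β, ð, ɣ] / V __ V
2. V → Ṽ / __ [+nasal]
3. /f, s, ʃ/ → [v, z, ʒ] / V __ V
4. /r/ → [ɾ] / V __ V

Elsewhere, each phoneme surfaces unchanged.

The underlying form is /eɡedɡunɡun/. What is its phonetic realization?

[eɣedɡũnɡũn]

/e/ (word-initial): rule 2 targets it, but not before a nasal consonant → unchanged [e].
/ɡ/ — between /e/ and /e/, between two vowels — surfaces as [ɣ] (rule 1).
/e/ (between /ɡ/ and /d/) fails the environment for rule 2, so it stays [e].
/d/ (between /e/ and /ɡ/): rule 1 targets it, but not between two vowels → unchanged [d].
/ɡ/ (between /d/ and /u/) is in the target of rule 1 but the environment (between two vowels) is not met → [ɡ].
/u/ — between /ɡ/ and /n/, before a nasal consonant — surfaces as [ũ] (rule 2).
/ɡ/ (between /n/ and /u/) fails the environment for rule 1, so it stays [ɡ].
/u/ meets the environment for rule 2 (before a nasal consonant) → [ũ].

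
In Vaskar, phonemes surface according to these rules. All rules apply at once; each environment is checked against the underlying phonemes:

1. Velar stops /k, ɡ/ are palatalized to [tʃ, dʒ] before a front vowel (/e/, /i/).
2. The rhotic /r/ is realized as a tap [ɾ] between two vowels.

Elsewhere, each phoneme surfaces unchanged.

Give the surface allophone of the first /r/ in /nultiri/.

Rule 2 applies to /r/ (between /i/ and /i/: between two vowels) → [ɾ].

[ɾ]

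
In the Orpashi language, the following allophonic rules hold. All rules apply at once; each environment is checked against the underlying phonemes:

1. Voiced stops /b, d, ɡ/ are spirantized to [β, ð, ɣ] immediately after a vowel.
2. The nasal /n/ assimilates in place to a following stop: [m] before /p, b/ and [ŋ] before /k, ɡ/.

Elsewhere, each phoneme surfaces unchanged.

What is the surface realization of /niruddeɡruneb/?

[niruðdeɣruneβ]

/n/ (word-initial): rule 2 targets it, but not before a labial or velar stop → unchanged [n].
/i/ (between /n/ and /r/): no rule targets it → [i].
/r/ (between /i/ and /u/): no rule targets it → [r].
/u/ (between /r/ and /d/) is unaffected → [u].
/d/ meets the environment for rule 1 (immediately after a vowel) → [ð].
/d/ (between /d/ and /e/) is in the target of rule 1 but the environment (immediately after a vowel) is not met → [d].
/e/ (between /d/ and /ɡ/) is unaffected → [e].
/ɡ/ (between /e/ and /r/) occurs immediately after a vowel → [ɣ] by rule 1.
/r/ — not in any rule's target class → [r].
/u/ (between /r/ and /n/): no rule targets it → [u].
/n/ (between /u/ and /e/) is in the target of rule 2 but the environment (before a labial or velar stop) is not met → [n].
/e/ (between /n/ and /b/) is unaffected → [e].
Rule 1 applies to /b/ (word-final: immediately after a vowel) → [β].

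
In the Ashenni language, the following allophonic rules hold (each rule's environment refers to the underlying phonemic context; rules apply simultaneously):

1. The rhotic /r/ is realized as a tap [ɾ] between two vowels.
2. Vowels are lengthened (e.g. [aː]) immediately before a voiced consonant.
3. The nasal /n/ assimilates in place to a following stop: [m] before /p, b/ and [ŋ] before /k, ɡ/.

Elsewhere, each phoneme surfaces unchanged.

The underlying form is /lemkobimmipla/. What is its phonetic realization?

[leːmkoːbiːmmipla]

Rule 2 applies to /e/ (between /l/ and /m/: before a voiced consonant) → [eː].
/o/ (between /k/ and /b/): before a voiced consonant, so rule 2 applies → [oː].
Rule 2 applies to /i/ (between /b/ and /m/: before a voiced consonant) → [iː].
/i/ — between /m/ and /p/; rule 2 does not apply here → [i].
/a/ (word-final) fails the environment for rule 2, so it stays [a].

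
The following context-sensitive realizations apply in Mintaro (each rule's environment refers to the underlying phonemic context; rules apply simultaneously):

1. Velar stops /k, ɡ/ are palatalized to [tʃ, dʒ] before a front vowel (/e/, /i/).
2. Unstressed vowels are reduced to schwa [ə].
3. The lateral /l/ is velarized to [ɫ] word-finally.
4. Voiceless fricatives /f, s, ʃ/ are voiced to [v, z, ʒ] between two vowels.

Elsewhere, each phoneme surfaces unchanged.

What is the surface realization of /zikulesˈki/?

[zəkələsˈtʃi]

/z/ (word-initial): no rule targets it → [z].
Rule 2 applies to /i/ (between /z/ and /k/: in an unstressed syllable) → [ə].
/k/ — between /i/ and /u/; rule 1 does not apply here → [k].
/u/ — between /k/ and /l/, in an unstressed syllable — surfaces as [ə] (rule 2).
/l/ — between /u/ and /e/; rule 3 does not apply here → [l].
/e/ meets the environment for rule 2 (in an unstressed syllable) → [ə].
/s/ (between /e/ and /k/): rule 4 targets it, but not between two vowels → unchanged [s].
Rule 1 applies to /k/ (between /s/ and /i/: before a front vowel) → [tʃ].
/i/ (word-final) is in the target of rule 2 but the environment (in an unstressed syllable) is not met → [i].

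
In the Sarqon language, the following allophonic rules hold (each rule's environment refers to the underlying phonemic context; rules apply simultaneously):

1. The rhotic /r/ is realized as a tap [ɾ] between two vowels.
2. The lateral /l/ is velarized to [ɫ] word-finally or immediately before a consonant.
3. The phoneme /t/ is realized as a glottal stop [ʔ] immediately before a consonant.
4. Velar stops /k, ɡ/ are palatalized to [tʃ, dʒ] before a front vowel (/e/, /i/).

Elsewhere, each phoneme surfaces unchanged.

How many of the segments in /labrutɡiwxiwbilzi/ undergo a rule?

3

Segments that undergo a rule: /t/ → [ʔ] (rule 3); /ɡ/ → [dʒ] (rule 4); /l/ → [ɫ] (rule 2).
All other segments surface unchanged.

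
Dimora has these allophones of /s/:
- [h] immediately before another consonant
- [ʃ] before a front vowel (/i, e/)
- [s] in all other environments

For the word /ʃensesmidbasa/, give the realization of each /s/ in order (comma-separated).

[ʃ], [h], [s]

Occurrence 1 (position 4): before a front vowel (/i, e/) → [ʃ].
Occurrence 2 (position 6): immediately before another consonant → [h].
Occurrence 3 (position 12): no conditioning environment matches → elsewhere allophone [s].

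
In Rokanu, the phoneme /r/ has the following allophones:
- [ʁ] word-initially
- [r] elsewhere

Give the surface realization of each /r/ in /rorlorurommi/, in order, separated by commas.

Occurrence 1 (position 1): word-initially → [ʁ].
Occurrence 2 (position 3): no conditioning environment matches → elsewhere allophone [r].
Occurrence 3 (position 6): no conditioning environment matches → elsewhere allophone [r].
Occurrence 4 (position 8): no conditioning environment matches → elsewhere allophone [r].

[ʁ], [r], [r], [r]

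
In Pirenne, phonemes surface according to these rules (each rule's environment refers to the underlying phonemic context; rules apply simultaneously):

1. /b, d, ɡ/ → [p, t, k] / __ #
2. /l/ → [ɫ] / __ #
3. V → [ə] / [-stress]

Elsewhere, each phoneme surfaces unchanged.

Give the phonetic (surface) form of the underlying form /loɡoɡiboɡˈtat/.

[ləɡəɡəbəɡˈtat]

/l/ (word-initial): rule 2 targets it, but not word-finally → unchanged [l].
/o/ (between /l/ and /ɡ/): in an unstressed syllable, so rule 3 applies → [ə].
/ɡ/ (between /o/ and /o/): rule 1 targets it, but not word-finally → unchanged [ɡ].
/o/ (between /ɡ/ and /ɡ/): in an unstressed syllable, so rule 3 applies → [ə].
/ɡ/ — between /o/ and /i/; rule 1 does not apply here → [ɡ].
/i/ (between /ɡ/ and /b/): in an unstressed syllable, so rule 3 applies → [ə].
/b/ (between /i/ and /o/) fails the environment for rule 1, so it stays [b].
/o/ (between /b/ and /ɡ/) occurs in an unstressed syllable → [ə] by rule 3.
/ɡ/ (between /o/ and /t/) is in the target of rule 1 but the environment (word-finally) is not met → [ɡ].
/t/ stays [t].
/a/ (between /t/ and /t/): rule 3 targets it, but not in an unstressed syllable → unchanged [a].
/t/ (word-final) is unaffected → [t].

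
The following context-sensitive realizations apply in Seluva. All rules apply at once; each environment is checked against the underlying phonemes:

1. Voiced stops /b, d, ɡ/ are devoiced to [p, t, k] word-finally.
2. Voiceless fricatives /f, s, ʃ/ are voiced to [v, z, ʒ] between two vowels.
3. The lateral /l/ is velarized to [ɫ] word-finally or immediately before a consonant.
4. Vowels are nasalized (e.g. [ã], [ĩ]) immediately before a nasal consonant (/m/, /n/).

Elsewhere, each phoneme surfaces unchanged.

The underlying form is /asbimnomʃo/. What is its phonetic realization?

[asbĩmnõmʃo]

/a/ (word-initial): rule 4 targets it, but not before a nasal consonant → unchanged [a].
/s/ (between /a/ and /b/): rule 2 targets it, but not between two vowels → unchanged [s].
/b/ (between /s/ and /i/): rule 1 targets it, but not word-finally → unchanged [b].
/i/ (between /b/ and /m/): before a nasal consonant, so rule 4 applies → [ĩ].
/m/ — not in any rule's target class → [m].
/n/ (between /m/ and /o/): no rule targets it → [n].
/o/ (between /n/ and /m/) occurs before a nasal consonant → [õ] by rule 4.
/m/ stays [m].
/ʃ/ — between /m/ and /o/; rule 2 does not apply here → [ʃ].
/o/ (word-final): rule 4 targets it, but not before a nasal consonant → unchanged [o].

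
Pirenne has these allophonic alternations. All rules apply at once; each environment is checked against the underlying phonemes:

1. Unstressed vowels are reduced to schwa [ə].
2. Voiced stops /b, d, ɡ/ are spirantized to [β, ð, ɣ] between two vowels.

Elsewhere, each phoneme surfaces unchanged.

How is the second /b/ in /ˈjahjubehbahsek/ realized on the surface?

/b/ (between /h/ and /a/) is in the target of rule 2 but the environment (between two vowels) is not met → [b].

[b]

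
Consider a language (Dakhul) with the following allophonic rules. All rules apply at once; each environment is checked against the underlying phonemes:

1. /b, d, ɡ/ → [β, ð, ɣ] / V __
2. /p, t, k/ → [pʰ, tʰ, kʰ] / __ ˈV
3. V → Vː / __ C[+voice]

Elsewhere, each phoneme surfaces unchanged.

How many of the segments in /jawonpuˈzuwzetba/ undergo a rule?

4

Segments that undergo a rule: /a/ → [aː] (rule 3); /o/ → [oː] (rule 3); /u/ → [uː] (rule 3); /u/ → [uː] (rule 3).
All other segments surface unchanged.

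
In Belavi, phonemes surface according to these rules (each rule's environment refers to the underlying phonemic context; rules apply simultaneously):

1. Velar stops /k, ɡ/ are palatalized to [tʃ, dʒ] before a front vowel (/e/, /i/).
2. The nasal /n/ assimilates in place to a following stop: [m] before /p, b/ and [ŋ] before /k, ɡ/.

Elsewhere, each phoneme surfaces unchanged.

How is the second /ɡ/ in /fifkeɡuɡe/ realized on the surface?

[dʒ]

/ɡ/ — between /u/ and /e/, before a front vowel — surfaces as [dʒ] (rule 1).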